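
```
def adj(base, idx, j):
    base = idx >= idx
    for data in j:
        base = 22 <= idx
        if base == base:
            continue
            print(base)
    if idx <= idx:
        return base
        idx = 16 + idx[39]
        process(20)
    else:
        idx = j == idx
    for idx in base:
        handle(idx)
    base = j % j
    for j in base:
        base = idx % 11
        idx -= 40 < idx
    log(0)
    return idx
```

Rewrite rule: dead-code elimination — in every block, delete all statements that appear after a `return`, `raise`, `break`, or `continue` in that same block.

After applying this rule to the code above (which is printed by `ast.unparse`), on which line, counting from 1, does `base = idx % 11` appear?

Transformed code:
def adj(base, idx, j):
    base = idx >= idx
    for data in j:
        base = 22 <= idx
        if base == base:
            continue
    if idx <= idx:
        return base
    else:
        idx = j == idx
    for idx in base:
        handle(idx)
    base = j % j
    for j in base:
        base = idx % 11
        idx -= 40 < idx
    log(0)
    return idx

15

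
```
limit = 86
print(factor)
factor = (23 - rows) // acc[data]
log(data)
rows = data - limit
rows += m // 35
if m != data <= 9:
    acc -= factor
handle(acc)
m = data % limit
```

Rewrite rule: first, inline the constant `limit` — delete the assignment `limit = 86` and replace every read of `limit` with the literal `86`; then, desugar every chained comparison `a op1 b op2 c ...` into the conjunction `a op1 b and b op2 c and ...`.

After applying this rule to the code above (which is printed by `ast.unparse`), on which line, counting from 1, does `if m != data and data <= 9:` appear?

Transformed code:
print(factor)
factor = (23 - rows) // acc[data]
log(data)
rows = data - 86
rows += m // 35
if m != data and data <= 9:
    acc -= factor
handle(acc)
m = data % 86

6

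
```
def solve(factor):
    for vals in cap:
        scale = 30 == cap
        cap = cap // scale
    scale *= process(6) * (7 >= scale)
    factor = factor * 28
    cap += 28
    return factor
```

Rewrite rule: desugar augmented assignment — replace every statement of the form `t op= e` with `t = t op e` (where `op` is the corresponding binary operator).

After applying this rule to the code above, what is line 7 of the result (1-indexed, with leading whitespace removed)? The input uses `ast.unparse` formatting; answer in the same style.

Transformed code:
def solve(factor):
    for vals in cap:
        scale = 30 == cap
        cap = cap // scale
    scale = scale * (process(6) * (7 >= scale))
    factor = factor * 28
    cap = cap + 28
    return factor

cap = cap + 28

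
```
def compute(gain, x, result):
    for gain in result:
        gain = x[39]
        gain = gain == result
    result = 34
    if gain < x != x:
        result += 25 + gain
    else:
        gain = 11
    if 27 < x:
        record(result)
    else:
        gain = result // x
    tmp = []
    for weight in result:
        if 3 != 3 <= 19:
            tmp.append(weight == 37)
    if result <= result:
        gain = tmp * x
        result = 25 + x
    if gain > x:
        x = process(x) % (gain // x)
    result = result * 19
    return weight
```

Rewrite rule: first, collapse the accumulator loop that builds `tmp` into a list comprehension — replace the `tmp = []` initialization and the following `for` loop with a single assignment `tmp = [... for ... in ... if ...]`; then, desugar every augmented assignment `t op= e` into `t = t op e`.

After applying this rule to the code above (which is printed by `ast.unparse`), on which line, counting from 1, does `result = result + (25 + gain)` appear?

7

Transformed code:
def compute(gain, x, result):
    for gain in result:
        gain = x[39]
        gain = gain == result
    result = 34
    if gain < x != x:
        result = result + (25 + gain)
    else:
        gain = 11
    if 27 < x:
        record(result)
    else:
        gain = result // x
    tmp = [weight == 37 for weight in result if 3 != 3 <= 19]
    if result <= result:
        gain = tmp * x
        result = 25 + x
    if gain > x:
        x = process(x) % (gain // x)
    result = result * 19
    return weight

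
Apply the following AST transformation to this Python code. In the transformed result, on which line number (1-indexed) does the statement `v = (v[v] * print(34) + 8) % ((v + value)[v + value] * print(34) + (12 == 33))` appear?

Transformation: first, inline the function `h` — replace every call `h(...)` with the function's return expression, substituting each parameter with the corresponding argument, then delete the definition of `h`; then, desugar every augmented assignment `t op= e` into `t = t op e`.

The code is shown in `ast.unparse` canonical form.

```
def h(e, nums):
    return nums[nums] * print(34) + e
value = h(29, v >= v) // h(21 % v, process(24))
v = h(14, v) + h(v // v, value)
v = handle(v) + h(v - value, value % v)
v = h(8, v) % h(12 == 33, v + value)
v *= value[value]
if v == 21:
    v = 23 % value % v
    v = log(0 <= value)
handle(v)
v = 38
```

4

Transformed code:
value = ((v >= v)[v >= v] * print(34) + 29) // (process(24)[process(24)] * print(34) + 21 % v)
v = v[v] * print(34) + 14 + (value[value] * print(34) + v // v)
v = handle(v) + ((value % v)[value % v] * print(34) + (v - value))
v = (v[v] * print(34) + 8) % ((v + value)[v + value] * print(34) + (12 == 33))
v = v * value[value]
if v == 21:
    v = 23 % value % v
    v = log(0 <= value)
handle(v)
v = 38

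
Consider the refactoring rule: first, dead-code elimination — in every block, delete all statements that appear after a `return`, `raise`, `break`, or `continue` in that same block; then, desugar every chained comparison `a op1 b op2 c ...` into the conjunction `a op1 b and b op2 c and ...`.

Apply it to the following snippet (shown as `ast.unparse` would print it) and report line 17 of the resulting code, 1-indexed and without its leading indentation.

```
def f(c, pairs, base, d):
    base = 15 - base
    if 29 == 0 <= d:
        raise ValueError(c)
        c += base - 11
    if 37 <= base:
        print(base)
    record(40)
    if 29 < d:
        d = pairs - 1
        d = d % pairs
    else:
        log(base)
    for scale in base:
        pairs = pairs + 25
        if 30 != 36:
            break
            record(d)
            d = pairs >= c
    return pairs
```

Transformed code:
def f(c, pairs, base, d):
    base = 15 - base
    if 29 == 0 and 0 <= d:
        raise ValueError(c)
    if 37 <= base:
        print(base)
    record(40)
    if 29 < d:
        d = pairs - 1
        d = d % pairs
    else:
        log(base)
    for scale in base:
        pairs = pairs + 25
        if 30 != 36:
            break
    return pairs

return pairs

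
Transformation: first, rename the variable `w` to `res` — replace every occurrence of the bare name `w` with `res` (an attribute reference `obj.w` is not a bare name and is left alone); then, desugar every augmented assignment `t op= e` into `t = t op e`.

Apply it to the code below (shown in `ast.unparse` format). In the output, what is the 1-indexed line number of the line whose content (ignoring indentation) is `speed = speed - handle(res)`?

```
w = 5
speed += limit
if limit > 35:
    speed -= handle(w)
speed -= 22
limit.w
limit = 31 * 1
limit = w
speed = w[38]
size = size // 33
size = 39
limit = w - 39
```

4

Transformed code:
res = 5
speed = speed + limit
if limit > 35:
    speed = speed - handle(res)
speed = speed - 22
limit.w
limit = 31 * 1
limit = res
speed = res[38]
size = size // 33
size = 39
limit = res - 39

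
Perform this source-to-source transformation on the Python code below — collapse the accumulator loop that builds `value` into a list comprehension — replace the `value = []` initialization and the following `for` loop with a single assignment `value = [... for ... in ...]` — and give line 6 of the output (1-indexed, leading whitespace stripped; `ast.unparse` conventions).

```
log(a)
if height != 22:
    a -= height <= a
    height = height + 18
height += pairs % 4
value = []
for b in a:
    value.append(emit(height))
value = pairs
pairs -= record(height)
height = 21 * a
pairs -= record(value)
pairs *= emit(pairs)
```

value = [emit(height) for b in a]

Transformed code:
log(a)
if height != 22:
    a -= height <= a
    height = height + 18
height += pairs % 4
value = [emit(height) for b in a]
value = pairs
pairs -= record(height)
height = 21 * a
pairs -= record(value)
pairs *= emit(pairs)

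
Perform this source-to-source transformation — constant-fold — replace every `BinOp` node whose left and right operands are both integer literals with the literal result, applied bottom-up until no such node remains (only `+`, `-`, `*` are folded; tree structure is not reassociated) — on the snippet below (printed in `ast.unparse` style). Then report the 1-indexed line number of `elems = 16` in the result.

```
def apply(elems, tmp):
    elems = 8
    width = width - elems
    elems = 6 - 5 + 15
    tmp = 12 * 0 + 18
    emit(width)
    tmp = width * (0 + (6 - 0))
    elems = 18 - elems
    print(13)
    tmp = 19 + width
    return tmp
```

Transformed code:
def apply(elems, tmp):
    elems = 8
    width = width - elems
    elems = 16
    tmp = 18
    emit(width)
    tmp = width * 6
    elems = 18 - elems
    print(13)
    tmp = 19 + width
    return tmp

4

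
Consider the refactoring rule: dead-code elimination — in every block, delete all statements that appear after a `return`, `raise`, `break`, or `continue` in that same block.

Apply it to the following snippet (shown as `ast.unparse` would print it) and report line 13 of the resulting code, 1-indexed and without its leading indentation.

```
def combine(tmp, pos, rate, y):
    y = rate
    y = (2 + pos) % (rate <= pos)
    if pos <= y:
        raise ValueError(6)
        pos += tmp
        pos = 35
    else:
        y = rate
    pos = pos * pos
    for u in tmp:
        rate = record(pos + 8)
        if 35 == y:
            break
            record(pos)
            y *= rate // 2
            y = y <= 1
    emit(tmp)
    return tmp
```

Transformed code:
def combine(tmp, pos, rate, y):
    y = rate
    y = (2 + pos) % (rate <= pos)
    if pos <= y:
        raise ValueError(6)
    else:
        y = rate
    pos = pos * pos
    for u in tmp:
        rate = record(pos + 8)
        if 35 == y:
            break
    emit(tmp)
    return tmp

emit(tmp)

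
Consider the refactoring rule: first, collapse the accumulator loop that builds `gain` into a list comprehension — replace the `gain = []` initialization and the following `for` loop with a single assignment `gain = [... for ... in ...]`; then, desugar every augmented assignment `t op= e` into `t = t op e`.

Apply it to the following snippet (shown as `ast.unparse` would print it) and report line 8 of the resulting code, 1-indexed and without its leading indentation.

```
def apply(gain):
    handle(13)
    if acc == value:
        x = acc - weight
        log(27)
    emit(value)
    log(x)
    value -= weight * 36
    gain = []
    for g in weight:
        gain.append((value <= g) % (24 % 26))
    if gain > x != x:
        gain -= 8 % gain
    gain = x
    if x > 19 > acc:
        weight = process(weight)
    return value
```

value = value - weight * 36

Transformed code:
def apply(gain):
    handle(13)
    if acc == value:
        x = acc - weight
        log(27)
    emit(value)
    log(x)
    value = value - weight * 36
    gain = [(value <= g) % (24 % 26) for g in weight]
    if gain > x != x:
        gain = gain - 8 % gain
    gain = x
    if x > 19 > acc:
        weight = process(weight)
    return value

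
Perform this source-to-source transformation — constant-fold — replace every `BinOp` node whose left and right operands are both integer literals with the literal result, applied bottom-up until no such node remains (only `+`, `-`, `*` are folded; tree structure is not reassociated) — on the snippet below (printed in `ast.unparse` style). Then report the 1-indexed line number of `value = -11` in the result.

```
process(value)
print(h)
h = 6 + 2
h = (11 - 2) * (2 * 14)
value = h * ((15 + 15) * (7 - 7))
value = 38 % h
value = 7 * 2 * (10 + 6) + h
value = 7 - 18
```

8

Transformed code:
process(value)
print(h)
h = 8
h = 252
value = h * 0
value = 38 % h
value = 224 + h
value = -11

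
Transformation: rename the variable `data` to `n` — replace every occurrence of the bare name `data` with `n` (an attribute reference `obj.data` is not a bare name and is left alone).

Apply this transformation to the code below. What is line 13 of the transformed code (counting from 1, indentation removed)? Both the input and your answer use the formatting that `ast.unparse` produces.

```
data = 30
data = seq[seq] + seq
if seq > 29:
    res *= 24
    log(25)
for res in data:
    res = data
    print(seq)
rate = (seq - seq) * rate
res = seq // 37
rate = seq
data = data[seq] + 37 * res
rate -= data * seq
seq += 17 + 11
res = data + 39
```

Transformed code:
n = 30
n = seq[seq] + seq
if seq > 29:
    res *= 24
    log(25)
for res in n:
    res = n
    print(seq)
rate = (seq - seq) * rate
res = seq // 37
rate = seq
n = n[seq] + 37 * res
rate -= n * seq
seq += 17 + 11
res = n + 39

rate -= n * seq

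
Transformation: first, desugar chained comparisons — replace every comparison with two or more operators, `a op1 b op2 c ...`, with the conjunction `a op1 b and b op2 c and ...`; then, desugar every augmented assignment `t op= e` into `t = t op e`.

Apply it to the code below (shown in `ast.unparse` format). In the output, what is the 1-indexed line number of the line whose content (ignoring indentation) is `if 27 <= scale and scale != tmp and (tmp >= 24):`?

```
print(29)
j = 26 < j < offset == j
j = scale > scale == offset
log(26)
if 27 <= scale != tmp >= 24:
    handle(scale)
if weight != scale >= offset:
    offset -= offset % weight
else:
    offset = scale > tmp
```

5

Transformed code:
print(29)
j = 26 < j and j < offset and (offset == j)
j = scale > scale and scale == offset
log(26)
if 27 <= scale and scale != tmp and (tmp >= 24):
    handle(scale)
if weight != scale and scale >= offset:
    offset = offset - offset % weight
else:
    offset = scale > tmp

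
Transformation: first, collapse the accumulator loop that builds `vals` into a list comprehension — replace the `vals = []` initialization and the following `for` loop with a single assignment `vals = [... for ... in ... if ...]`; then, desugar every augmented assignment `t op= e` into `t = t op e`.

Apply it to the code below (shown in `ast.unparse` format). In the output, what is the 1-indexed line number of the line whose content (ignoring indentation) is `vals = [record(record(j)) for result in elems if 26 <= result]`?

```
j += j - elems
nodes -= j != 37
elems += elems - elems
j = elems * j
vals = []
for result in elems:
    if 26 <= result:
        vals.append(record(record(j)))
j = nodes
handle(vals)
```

5

Transformed code:
j = j + (j - elems)
nodes = nodes - (j != 37)
elems = elems + (elems - elems)
j = elems * j
vals = [record(record(j)) for result in elems if 26 <= result]
j = nodes
handle(vals)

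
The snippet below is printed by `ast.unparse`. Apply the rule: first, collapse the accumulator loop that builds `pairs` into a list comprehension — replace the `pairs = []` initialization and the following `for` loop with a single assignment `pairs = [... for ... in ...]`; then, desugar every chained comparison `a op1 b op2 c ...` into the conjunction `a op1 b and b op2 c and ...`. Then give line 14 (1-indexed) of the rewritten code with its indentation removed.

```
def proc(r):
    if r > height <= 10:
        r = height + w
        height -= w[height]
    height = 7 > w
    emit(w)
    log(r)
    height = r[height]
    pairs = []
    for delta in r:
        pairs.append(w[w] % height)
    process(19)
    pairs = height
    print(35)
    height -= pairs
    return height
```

return height

Transformed code:
def proc(r):
    if r > height and height <= 10:
        r = height + w
        height -= w[height]
    height = 7 > w
    emit(w)
    log(r)
    height = r[height]
    pairs = [w[w] % height for delta in r]
    process(19)
    pairs = height
    print(35)
    height -= pairs
    return height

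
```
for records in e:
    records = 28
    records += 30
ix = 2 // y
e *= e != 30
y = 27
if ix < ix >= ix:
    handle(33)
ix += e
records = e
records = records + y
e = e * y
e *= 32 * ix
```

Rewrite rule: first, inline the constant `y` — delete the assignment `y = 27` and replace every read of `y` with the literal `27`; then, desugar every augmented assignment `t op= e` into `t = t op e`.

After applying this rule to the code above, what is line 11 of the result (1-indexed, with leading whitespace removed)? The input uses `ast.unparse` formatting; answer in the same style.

Transformed code:
for records in e:
    records = 28
    records = records + 30
ix = 2 // 27
e = e * (e != 30)
if ix < ix >= ix:
    handle(33)
ix = ix + e
records = e
records = records + 27
e = e * 27
e = e * (32 * ix)

e = e * 27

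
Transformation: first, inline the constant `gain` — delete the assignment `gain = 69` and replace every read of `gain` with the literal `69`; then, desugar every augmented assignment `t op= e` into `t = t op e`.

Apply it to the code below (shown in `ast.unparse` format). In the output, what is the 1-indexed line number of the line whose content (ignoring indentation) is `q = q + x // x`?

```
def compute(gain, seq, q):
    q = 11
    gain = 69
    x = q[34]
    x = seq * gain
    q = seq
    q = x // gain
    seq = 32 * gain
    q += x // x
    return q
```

Transformed code:
def compute(gain, seq, q):
    q = 11
    x = q[34]
    x = seq * 69
    q = seq
    q = x // 69
    seq = 32 * 69
    q = q + x // x
    return q

8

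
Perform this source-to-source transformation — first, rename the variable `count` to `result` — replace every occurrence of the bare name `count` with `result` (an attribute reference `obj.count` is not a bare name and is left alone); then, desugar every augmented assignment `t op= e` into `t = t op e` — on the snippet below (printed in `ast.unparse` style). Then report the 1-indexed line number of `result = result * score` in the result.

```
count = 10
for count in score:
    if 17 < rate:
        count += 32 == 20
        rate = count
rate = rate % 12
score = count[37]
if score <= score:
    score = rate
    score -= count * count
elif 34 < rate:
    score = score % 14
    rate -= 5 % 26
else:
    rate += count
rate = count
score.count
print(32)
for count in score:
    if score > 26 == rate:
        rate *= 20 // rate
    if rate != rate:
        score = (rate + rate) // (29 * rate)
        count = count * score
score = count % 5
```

Transformed code:
result = 10
for result in score:
    if 17 < rate:
        result = result + (32 == 20)
        rate = result
rate = rate % 12
score = result[37]
if score <= score:
    score = rate
    score = score - result * result
elif 34 < rate:
    score = score % 14
    rate = rate - 5 % 26
else:
    rate = rate + result
rate = result
score.count
print(32)
for result in score:
    if score > 26 == rate:
        rate = rate * (20 // rate)
    if rate != rate:
        score = (rate + rate) // (29 * rate)
        result = result * score
score = result % 5

24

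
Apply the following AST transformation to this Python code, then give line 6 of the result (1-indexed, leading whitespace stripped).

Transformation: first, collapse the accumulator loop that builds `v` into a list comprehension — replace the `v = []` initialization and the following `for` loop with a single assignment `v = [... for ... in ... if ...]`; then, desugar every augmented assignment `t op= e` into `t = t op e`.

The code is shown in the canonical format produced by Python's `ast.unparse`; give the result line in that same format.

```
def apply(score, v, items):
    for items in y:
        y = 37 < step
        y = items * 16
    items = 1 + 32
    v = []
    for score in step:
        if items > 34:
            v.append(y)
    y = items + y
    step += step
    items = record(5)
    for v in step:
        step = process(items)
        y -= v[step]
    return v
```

v = [y for score in step if items > 34]

Transformed code:
def apply(score, v, items):
    for items in y:
        y = 37 < step
        y = items * 16
    items = 1 + 32
    v = [y for score in step if items > 34]
    y = items + y
    step = step + step
    items = record(5)
    for v in step:
        step = process(items)
        y = y - v[step]
    return v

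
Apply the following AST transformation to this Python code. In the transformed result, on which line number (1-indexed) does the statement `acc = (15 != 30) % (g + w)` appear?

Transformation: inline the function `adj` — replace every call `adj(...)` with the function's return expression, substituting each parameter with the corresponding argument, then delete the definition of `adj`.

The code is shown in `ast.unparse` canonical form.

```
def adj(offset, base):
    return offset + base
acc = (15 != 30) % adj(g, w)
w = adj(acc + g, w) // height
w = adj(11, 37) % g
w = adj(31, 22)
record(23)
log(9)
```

1

Transformed code:
acc = (15 != 30) % (g + w)
w = (acc + g + w) // height
w = (11 + 37) % g
w = 31 + 22
record(23)
log(9)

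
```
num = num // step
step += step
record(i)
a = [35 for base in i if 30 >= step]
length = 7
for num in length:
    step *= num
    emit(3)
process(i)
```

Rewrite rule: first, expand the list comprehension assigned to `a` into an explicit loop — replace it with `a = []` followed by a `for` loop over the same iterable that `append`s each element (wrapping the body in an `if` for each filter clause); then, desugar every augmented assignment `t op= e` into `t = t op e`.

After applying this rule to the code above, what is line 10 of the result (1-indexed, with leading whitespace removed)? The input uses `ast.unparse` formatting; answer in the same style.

Transformed code:
num = num // step
step = step + step
record(i)
a = []
for base in i:
    if 30 >= step:
        a.append(35)
length = 7
for num in length:
    step = step * num
    emit(3)
process(i)

step = step * num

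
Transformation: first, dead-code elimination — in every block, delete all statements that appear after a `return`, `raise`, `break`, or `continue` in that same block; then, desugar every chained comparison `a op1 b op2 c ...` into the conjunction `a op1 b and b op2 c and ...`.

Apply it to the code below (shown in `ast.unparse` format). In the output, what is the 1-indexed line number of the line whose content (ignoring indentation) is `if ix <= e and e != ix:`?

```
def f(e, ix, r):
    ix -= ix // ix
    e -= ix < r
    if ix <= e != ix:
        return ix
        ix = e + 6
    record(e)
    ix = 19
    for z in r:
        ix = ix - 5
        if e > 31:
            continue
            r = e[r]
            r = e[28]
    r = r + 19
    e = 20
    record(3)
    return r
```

Transformed code:
def f(e, ix, r):
    ix -= ix // ix
    e -= ix < r
    if ix <= e and e != ix:
        return ix
    record(e)
    ix = 19
    for z in r:
        ix = ix - 5
        if e > 31:
            continue
    r = r + 19
    e = 20
    record(3)
    return r

4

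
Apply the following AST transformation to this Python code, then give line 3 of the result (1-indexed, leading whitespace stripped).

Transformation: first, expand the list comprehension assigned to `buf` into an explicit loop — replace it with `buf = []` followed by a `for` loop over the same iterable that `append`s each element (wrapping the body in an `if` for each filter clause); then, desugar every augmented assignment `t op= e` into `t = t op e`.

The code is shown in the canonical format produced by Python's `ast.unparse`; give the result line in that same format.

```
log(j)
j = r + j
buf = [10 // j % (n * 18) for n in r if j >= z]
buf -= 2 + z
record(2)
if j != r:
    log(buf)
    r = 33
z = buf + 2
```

Transformed code:
log(j)
j = r + j
buf = []
for n in r:
    if j >= z:
        buf.append(10 // j % (n * 18))
buf = buf - (2 + z)
record(2)
if j != r:
    log(buf)
    r = 33
z = buf + 2

buf = []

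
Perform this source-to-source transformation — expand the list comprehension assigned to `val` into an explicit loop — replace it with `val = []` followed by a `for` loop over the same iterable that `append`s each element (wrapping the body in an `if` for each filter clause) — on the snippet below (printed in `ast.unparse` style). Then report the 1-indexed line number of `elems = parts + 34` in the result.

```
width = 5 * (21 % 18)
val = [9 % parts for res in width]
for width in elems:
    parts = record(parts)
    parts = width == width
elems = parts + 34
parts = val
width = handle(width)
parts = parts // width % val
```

Transformed code:
width = 5 * (21 % 18)
val = []
for res in width:
    val.append(9 % parts)
for width in elems:
    parts = record(parts)
    parts = width == width
elems = parts + 34
parts = val
width = handle(width)
parts = parts // width % val

8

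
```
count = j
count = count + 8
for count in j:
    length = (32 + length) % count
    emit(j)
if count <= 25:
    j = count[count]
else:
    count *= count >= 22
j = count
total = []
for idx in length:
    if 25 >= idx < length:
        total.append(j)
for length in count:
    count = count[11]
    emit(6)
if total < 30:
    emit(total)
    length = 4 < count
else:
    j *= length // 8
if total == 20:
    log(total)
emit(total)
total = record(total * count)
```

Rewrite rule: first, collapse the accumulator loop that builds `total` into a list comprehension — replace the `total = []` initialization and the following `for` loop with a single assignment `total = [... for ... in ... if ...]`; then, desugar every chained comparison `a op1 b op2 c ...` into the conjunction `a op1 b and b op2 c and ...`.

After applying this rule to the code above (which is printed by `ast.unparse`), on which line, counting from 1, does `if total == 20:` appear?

20

Transformed code:
count = j
count = count + 8
for count in j:
    length = (32 + length) % count
    emit(j)
if count <= 25:
    j = count[count]
else:
    count *= count >= 22
j = count
total = [j for idx in length if 25 >= idx and idx < length]
for length in count:
    count = count[11]
    emit(6)
if total < 30:
    emit(total)
    length = 4 < count
else:
    j *= length // 8
if total == 20:
    log(total)
emit(total)
total = record(total * count)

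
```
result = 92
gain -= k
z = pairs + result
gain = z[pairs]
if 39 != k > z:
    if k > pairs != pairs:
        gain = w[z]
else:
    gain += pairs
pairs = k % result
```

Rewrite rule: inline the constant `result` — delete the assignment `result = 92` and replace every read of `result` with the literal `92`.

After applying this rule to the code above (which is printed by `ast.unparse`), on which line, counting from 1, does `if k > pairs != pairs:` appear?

5

Transformed code:
gain -= k
z = pairs + 92
gain = z[pairs]
if 39 != k > z:
    if k > pairs != pairs:
        gain = w[z]
else:
    gain += pairs
pairs = k % 92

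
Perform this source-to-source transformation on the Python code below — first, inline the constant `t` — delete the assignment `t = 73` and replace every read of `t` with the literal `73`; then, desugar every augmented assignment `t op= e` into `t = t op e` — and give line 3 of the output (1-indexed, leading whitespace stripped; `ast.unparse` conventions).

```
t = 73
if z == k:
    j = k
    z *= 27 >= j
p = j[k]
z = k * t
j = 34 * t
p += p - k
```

Transformed code:
if z == k:
    j = k
    z = z * (27 >= j)
p = j[k]
z = k * 73
j = 34 * 73
p = p + (p - k)

z = z * (27 >= j)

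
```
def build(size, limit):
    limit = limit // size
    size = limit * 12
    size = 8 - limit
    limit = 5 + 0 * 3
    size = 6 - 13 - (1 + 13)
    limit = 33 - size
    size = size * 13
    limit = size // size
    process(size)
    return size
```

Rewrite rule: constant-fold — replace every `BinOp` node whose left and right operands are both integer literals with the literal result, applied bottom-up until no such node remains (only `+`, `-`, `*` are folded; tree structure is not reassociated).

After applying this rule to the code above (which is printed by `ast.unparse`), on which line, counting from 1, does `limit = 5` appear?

Transformed code:
def build(size, limit):
    limit = limit // size
    size = limit * 12
    size = 8 - limit
    limit = 5
    size = -21
    limit = 33 - size
    size = size * 13
    limit = size // size
    process(size)
    return size

5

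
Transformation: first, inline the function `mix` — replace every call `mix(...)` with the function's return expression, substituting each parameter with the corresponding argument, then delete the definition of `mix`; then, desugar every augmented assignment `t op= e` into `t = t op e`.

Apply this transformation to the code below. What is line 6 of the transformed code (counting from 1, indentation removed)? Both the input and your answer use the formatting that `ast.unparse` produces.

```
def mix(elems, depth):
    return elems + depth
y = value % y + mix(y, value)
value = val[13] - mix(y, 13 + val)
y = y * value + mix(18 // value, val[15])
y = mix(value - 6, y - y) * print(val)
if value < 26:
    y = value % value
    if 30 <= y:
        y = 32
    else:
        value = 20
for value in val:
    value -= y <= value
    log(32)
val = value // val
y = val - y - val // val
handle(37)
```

y = value % value

Transformed code:
y = value % y + (y + value)
value = val[13] - (y + (13 + val))
y = y * value + (18 // value + val[15])
y = (value - 6 + (y - y)) * print(val)
if value < 26:
    y = value % value
    if 30 <= y:
        y = 32
    else:
        value = 20
for value in val:
    value = value - (y <= value)
    log(32)
val = value // val
y = val - y - val // val
handle(37)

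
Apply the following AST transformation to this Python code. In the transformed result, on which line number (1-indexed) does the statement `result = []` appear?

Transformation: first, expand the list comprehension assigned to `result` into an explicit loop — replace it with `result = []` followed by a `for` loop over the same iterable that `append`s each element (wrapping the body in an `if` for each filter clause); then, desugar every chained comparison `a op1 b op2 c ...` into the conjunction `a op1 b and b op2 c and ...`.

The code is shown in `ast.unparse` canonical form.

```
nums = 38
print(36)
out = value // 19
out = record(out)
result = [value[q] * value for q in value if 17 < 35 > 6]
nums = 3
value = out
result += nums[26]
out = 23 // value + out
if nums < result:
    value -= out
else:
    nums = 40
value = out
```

5

Transformed code:
nums = 38
print(36)
out = value // 19
out = record(out)
result = []
for q in value:
    if 17 < 35 and 35 > 6:
        result.append(value[q] * value)
nums = 3
value = out
result += nums[26]
out = 23 // value + out
if nums < result:
    value -= out
else:
    nums = 40
value = out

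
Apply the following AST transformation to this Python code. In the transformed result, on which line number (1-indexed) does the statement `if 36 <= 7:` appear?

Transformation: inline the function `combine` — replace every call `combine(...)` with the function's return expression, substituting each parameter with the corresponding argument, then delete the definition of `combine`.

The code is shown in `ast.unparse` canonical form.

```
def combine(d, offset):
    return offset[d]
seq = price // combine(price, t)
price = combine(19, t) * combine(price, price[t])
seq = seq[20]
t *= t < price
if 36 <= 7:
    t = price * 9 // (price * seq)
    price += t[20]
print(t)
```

Transformed code:
seq = price // t[price]
price = t[19] * price[t][price]
seq = seq[20]
t *= t < price
if 36 <= 7:
    t = price * 9 // (price * seq)
    price += t[20]
print(t)

5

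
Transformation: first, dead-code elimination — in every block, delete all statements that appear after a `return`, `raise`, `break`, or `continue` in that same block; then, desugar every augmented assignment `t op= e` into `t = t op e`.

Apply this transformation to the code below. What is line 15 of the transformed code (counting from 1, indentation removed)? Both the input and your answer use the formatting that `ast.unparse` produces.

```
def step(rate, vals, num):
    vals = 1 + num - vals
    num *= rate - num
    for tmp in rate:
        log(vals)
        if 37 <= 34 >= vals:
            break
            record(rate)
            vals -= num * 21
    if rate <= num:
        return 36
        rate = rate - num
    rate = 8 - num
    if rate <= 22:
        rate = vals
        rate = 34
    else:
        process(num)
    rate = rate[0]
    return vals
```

Transformed code:
def step(rate, vals, num):
    vals = 1 + num - vals
    num = num * (rate - num)
    for tmp in rate:
        log(vals)
        if 37 <= 34 >= vals:
            break
    if rate <= num:
        return 36
    rate = 8 - num
    if rate <= 22:
        rate = vals
        rate = 34
    else:
        process(num)
    rate = rate[0]
    return vals

process(num)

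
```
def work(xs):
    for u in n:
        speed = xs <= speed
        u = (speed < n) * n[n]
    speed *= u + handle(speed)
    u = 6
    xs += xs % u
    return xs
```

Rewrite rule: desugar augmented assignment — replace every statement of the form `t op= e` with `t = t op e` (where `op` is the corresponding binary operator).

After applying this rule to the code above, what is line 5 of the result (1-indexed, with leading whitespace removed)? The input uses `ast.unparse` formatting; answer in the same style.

Transformed code:
def work(xs):
    for u in n:
        speed = xs <= speed
        u = (speed < n) * n[n]
    speed = speed * (u + handle(speed))
    u = 6
    xs = xs + xs % u
    return xs

speed = speed * (u + handle(speed))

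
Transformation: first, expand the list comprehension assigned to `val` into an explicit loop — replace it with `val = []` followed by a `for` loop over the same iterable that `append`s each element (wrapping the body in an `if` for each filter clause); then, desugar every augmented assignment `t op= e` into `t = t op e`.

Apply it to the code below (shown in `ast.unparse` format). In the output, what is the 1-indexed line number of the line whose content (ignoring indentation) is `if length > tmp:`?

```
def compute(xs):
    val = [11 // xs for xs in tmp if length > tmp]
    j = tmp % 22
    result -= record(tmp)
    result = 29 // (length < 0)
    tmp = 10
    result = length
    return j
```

Transformed code:
def compute(xs):
    val = []
    for xs in tmp:
        if length > tmp:
            val.append(11 // xs)
    j = tmp % 22
    result = result - record(tmp)
    result = 29 // (length < 0)
    tmp = 10
    result = length
    return j

4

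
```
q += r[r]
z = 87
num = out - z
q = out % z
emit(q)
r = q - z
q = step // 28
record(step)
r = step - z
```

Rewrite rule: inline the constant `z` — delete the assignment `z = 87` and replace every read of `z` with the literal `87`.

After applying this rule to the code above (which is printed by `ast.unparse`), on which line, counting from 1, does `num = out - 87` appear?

Transformed code:
q += r[r]
num = out - 87
q = out % 87
emit(q)
r = q - 87
q = step // 28
record(step)
r = step - 87

2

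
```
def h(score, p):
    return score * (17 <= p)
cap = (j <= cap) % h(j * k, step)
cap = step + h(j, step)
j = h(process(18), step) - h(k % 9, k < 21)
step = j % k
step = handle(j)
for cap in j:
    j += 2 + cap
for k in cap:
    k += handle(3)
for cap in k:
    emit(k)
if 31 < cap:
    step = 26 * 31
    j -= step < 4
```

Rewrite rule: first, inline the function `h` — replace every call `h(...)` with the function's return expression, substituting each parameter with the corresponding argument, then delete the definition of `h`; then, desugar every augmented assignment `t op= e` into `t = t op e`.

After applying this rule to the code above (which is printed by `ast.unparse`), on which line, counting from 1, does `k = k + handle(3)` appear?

Transformed code:
cap = (j <= cap) % (j * k * (17 <= step))
cap = step + j * (17 <= step)
j = process(18) * (17 <= step) - k % 9 * (17 <= (k < 21))
step = j % k
step = handle(j)
for cap in j:
    j = j + (2 + cap)
for k in cap:
    k = k + handle(3)
for cap in k:
    emit(k)
if 31 < cap:
    step = 26 * 31
    j = j - (step < 4)

9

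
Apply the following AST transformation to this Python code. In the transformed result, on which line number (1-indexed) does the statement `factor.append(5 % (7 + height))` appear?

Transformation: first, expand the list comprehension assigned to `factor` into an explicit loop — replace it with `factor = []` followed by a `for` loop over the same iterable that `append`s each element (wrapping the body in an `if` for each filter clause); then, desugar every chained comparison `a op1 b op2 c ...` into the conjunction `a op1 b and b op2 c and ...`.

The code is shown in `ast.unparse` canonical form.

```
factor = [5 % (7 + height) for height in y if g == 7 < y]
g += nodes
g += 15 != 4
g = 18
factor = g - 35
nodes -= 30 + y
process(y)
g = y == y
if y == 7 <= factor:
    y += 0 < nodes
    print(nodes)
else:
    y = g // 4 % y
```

Transformed code:
factor = []
for height in y:
    if g == 7 and 7 < y:
        factor.append(5 % (7 + height))
g += nodes
g += 15 != 4
g = 18
factor = g - 35
nodes -= 30 + y
process(y)
g = y == y
if y == 7 and 7 <= factor:
    y += 0 < nodes
    print(nodes)
else:
    y = g // 4 % y

4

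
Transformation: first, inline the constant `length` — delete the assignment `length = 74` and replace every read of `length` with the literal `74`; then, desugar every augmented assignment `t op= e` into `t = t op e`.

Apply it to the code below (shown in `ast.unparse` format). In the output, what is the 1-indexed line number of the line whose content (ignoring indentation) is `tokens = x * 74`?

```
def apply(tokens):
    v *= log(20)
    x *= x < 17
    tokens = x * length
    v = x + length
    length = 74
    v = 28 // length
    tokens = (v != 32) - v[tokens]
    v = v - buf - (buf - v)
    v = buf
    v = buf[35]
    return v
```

4

Transformed code:
def apply(tokens):
    v = v * log(20)
    x = x * (x < 17)
    tokens = x * 74
    v = x + 74
    v = 28 // 74
    tokens = (v != 32) - v[tokens]
    v = v - buf - (buf - v)
    v = buf
    v = buf[35]
    return v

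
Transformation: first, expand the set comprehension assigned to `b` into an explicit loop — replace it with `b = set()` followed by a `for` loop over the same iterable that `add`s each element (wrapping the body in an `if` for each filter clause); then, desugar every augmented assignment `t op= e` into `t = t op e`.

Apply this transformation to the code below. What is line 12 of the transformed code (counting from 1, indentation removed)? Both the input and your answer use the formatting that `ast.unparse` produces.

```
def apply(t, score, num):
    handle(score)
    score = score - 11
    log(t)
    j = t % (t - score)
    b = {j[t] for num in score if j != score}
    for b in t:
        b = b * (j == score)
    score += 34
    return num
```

score = score + 34

Transformed code:
def apply(t, score, num):
    handle(score)
    score = score - 11
    log(t)
    j = t % (t - score)
    b = set()
    for num in score:
        if j != score:
            b.add(j[t])
    for b in t:
        b = b * (j == score)
    score = score + 34
    return num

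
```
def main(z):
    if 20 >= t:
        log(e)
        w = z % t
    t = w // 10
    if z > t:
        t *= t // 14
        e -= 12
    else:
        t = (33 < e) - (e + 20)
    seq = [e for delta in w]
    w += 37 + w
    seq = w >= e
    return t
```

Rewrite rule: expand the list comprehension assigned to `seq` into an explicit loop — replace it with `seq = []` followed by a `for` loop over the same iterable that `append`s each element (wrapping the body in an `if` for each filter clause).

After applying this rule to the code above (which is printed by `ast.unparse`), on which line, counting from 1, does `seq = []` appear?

Transformed code:
def main(z):
    if 20 >= t:
        log(e)
        w = z % t
    t = w // 10
    if z > t:
        t *= t // 14
        e -= 12
    else:
        t = (33 < e) - (e + 20)
    seq = []
    for delta in w:
        seq.append(e)
    w += 37 + w
    seq = w >= e
    return t

11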